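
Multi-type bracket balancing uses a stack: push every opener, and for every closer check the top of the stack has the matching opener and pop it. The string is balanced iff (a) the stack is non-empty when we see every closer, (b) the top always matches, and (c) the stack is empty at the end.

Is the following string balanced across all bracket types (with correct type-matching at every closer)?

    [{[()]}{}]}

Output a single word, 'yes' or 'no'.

Answer: no

Derivation:
pos 0: push '['; stack = [
pos 1: push '{'; stack = [{
pos 2: push '['; stack = [{[
pos 3: push '('; stack = [{[(
pos 4: ')' matches '('; pop; stack = [{[
pos 5: ']' matches '['; pop; stack = [{
pos 6: '}' matches '{'; pop; stack = [
pos 7: push '{'; stack = [{
pos 8: '}' matches '{'; pop; stack = [
pos 9: ']' matches '['; pop; stack = (empty)
pos 10: saw closer '}' but stack is empty → INVALID
Verdict: unmatched closer '}' at position 10 → no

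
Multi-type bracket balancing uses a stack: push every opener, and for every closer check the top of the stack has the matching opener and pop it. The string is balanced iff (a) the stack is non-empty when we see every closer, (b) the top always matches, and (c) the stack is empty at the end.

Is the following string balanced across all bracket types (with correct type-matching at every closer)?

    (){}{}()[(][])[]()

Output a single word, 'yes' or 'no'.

pos 0: push '('; stack = (
pos 1: ')' matches '('; pop; stack = (empty)
pos 2: push '{'; stack = {
pos 3: '}' matches '{'; pop; stack = (empty)
pos 4: push '{'; stack = {
pos 5: '}' matches '{'; pop; stack = (empty)
pos 6: push '('; stack = (
pos 7: ')' matches '('; pop; stack = (empty)
pos 8: push '['; stack = [
pos 9: push '('; stack = [(
pos 10: saw closer ']' but top of stack is '(' (expected ')') → INVALID
Verdict: type mismatch at position 10: ']' closes '(' → no

Answer: no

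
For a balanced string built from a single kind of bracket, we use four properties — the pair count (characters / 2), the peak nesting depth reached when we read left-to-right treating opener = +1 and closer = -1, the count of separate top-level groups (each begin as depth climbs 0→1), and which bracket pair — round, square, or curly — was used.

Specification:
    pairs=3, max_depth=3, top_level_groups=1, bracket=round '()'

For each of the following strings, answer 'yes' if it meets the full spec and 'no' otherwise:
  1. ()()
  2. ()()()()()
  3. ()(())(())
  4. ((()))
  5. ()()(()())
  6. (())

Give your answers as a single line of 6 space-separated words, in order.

Answer: no no no yes no no

Derivation:
String 1 '()()': depth seq [1 0 1 0]
  -> pairs=2 depth=1 groups=2 -> no
String 2 '()()()()()': depth seq [1 0 1 0 1 0 1 0 1 0]
  -> pairs=5 depth=1 groups=5 -> no
String 3 '()(())(())': depth seq [1 0 1 2 1 0 1 2 1 0]
  -> pairs=5 depth=2 groups=3 -> no
String 4 '((()))': depth seq [1 2 3 2 1 0]
  -> pairs=3 depth=3 groups=1 -> yes
String 5 '()()(()())': depth seq [1 0 1 0 1 2 1 2 1 0]
  -> pairs=5 depth=2 groups=3 -> no
String 6 '(())': depth seq [1 2 1 0]
  -> pairs=2 depth=2 groups=1 -> no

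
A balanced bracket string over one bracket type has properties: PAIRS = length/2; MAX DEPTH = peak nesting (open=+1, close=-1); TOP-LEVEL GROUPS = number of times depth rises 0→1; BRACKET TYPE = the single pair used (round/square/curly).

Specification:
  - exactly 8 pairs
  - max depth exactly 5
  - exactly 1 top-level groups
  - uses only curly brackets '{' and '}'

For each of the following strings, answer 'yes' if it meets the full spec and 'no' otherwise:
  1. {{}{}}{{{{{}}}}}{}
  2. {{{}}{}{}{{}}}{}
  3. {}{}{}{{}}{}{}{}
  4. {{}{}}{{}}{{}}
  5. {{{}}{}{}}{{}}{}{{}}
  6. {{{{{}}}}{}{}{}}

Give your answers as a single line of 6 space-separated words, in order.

Answer: no no no no no yes

Derivation:
String 1 '{{}{}}{{{{{}}}}}{}': depth seq [1 2 1 2 1 0 1 2 3 4 5 4 3 2 1 0 1 0]
  -> pairs=9 depth=5 groups=3 -> no
String 2 '{{{}}{}{}{{}}}{}': depth seq [1 2 3 2 1 2 1 2 1 2 3 2 1 0 1 0]
  -> pairs=8 depth=3 groups=2 -> no
String 3 '{}{}{}{{}}{}{}{}': depth seq [1 0 1 0 1 0 1 2 1 0 1 0 1 0 1 0]
  -> pairs=8 depth=2 groups=7 -> no
String 4 '{{}{}}{{}}{{}}': depth seq [1 2 1 2 1 0 1 2 1 0 1 2 1 0]
  -> pairs=7 depth=2 groups=3 -> no
String 5 '{{{}}{}{}}{{}}{}{{}}': depth seq [1 2 3 2 1 2 1 2 1 0 1 2 1 0 1 0 1 2 1 0]
  -> pairs=10 depth=3 groups=4 -> no
String 6 '{{{{{}}}}{}{}{}}': depth seq [1 2 3 4 5 4 3 2 1 2 1 2 1 2 1 0]
  -> pairs=8 depth=5 groups=1 -> yes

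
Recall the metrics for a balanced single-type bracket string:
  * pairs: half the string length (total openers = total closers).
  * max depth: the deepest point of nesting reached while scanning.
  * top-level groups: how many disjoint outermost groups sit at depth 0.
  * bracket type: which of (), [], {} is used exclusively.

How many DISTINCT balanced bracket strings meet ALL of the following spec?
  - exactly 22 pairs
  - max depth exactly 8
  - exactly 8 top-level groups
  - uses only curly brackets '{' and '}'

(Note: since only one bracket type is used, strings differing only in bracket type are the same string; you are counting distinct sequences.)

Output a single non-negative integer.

Spec: pairs=22 depth=8 groups=8
Count(depth <= 8) = 835411552
Count(depth <= 7) = 813198972
Count(depth == 8) = 835411552 - 813198972 = 22212580

Answer: 22212580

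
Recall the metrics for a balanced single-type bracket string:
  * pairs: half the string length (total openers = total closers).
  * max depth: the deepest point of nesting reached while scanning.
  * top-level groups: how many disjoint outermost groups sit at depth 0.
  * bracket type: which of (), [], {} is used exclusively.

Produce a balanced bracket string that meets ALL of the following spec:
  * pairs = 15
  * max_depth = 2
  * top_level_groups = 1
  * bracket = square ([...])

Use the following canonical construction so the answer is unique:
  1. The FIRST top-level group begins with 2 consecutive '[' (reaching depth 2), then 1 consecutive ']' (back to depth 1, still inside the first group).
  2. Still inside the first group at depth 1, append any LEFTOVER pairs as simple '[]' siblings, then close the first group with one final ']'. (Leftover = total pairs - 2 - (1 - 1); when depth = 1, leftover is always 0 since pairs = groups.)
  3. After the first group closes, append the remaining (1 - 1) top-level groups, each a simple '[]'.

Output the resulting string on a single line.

Answer: [[][][][][][][][][][][][][][]]

Derivation:
Spec: pairs=15 depth=2 groups=1
Leftover pairs = 15 - 2 - (1-1) = 13
First group: deep chain of depth 2 + 13 sibling pairs
Remaining 0 groups: simple '[]' each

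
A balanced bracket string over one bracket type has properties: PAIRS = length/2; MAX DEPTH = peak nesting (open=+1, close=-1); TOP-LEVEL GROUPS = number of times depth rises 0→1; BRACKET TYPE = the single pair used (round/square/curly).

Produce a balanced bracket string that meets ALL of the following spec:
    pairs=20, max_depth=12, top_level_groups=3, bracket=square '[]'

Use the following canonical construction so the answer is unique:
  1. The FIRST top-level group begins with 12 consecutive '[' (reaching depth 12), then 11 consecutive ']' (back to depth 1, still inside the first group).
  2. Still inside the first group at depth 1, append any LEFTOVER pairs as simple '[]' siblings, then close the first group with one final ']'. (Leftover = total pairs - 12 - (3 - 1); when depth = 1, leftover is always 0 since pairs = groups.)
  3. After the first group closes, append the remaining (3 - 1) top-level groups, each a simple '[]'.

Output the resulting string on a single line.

Answer: [[[[[[[[[[[[]]]]]]]]]]][][][][][][]][][]

Derivation:
Spec: pairs=20 depth=12 groups=3
Leftover pairs = 20 - 12 - (3-1) = 6
First group: deep chain of depth 12 + 6 sibling pairs
Remaining 2 groups: simple '[]' each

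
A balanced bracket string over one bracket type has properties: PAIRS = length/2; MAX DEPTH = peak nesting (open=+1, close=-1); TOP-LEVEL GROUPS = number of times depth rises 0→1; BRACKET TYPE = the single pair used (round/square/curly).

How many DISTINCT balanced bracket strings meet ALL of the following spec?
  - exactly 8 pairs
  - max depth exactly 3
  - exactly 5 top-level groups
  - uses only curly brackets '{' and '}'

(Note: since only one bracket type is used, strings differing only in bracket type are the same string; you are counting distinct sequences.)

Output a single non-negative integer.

Answer: 35

Derivation:
Spec: pairs=8 depth=3 groups=5
Count(depth <= 3) = 70
Count(depth <= 2) = 35
Count(depth == 3) = 70 - 35 = 35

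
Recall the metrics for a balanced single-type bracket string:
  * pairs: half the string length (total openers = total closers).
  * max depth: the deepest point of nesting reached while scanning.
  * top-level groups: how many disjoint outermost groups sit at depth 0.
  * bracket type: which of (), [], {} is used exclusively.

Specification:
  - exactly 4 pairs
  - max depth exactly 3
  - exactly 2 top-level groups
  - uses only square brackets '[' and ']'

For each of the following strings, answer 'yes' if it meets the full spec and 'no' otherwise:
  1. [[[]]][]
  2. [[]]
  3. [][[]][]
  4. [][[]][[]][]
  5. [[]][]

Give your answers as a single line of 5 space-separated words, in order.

String 1 '[[[]]][]': depth seq [1 2 3 2 1 0 1 0]
  -> pairs=4 depth=3 groups=2 -> yes
String 2 '[[]]': depth seq [1 2 1 0]
  -> pairs=2 depth=2 groups=1 -> no
String 3 '[][[]][]': depth seq [1 0 1 2 1 0 1 0]
  -> pairs=4 depth=2 groups=3 -> no
String 4 '[][[]][[]][]': depth seq [1 0 1 2 1 0 1 2 1 0 1 0]
  -> pairs=6 depth=2 groups=4 -> no
String 5 '[[]][]': depth seq [1 2 1 0 1 0]
  -> pairs=3 depth=2 groups=2 -> no

Answer: yes no no no no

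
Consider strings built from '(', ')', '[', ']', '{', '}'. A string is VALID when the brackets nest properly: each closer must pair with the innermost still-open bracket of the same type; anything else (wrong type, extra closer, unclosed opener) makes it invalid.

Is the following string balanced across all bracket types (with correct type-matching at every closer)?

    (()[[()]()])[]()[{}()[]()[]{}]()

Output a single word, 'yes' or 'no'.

Answer: yes

Derivation:
pos 0: push '('; stack = (
pos 1: push '('; stack = ((
pos 2: ')' matches '('; pop; stack = (
pos 3: push '['; stack = ([
pos 4: push '['; stack = ([[
pos 5: push '('; stack = ([[(
pos 6: ')' matches '('; pop; stack = ([[
pos 7: ']' matches '['; pop; stack = ([
pos 8: push '('; stack = ([(
pos 9: ')' matches '('; pop; stack = ([
pos 10: ']' matches '['; pop; stack = (
pos 11: ')' matches '('; pop; stack = (empty)
pos 12: push '['; stack = [
pos 13: ']' matches '['; pop; stack = (empty)
pos 14: push '('; stack = (
pos 15: ')' matches '('; pop; stack = (empty)
pos 16: push '['; stack = [
pos 17: push '{'; stack = [{
pos 18: '}' matches '{'; pop; stack = [
pos 19: push '('; stack = [(
pos 20: ')' matches '('; pop; stack = [
pos 21: push '['; stack = [[
pos 22: ']' matches '['; pop; stack = [
pos 23: push '('; stack = [(
pos 24: ')' matches '('; pop; stack = [
pos 25: push '['; stack = [[
pos 26: ']' matches '['; pop; stack = [
pos 27: push '{'; stack = [{
pos 28: '}' matches '{'; pop; stack = [
pos 29: ']' matches '['; pop; stack = (empty)
pos 30: push '('; stack = (
pos 31: ')' matches '('; pop; stack = (empty)
end: stack empty → VALID
Verdict: properly nested → yes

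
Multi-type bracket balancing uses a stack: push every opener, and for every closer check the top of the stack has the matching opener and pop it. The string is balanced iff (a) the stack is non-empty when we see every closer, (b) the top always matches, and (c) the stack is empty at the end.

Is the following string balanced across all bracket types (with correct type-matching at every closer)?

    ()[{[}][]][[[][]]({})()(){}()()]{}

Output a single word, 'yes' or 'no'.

Answer: no

Derivation:
pos 0: push '('; stack = (
pos 1: ')' matches '('; pop; stack = (empty)
pos 2: push '['; stack = [
pos 3: push '{'; stack = [{
pos 4: push '['; stack = [{[
pos 5: saw closer '}' but top of stack is '[' (expected ']') → INVALID
Verdict: type mismatch at position 5: '}' closes '[' → no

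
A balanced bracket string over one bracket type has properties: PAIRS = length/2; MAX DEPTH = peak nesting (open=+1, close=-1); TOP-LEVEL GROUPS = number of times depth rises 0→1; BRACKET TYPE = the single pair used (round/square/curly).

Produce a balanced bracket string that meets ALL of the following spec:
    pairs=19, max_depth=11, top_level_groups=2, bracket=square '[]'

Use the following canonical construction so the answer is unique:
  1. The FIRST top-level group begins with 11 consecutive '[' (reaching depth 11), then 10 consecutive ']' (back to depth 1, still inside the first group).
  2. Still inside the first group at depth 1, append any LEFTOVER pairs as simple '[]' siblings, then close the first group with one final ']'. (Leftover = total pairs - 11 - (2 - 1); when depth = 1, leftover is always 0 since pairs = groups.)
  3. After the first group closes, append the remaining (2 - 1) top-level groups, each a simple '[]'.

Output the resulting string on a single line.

Answer: [[[[[[[[[[[]]]]]]]]]][][][][][][][]][]

Derivation:
Spec: pairs=19 depth=11 groups=2
Leftover pairs = 19 - 11 - (2-1) = 7
First group: deep chain of depth 11 + 7 sibling pairs
Remaining 1 groups: simple '[]' each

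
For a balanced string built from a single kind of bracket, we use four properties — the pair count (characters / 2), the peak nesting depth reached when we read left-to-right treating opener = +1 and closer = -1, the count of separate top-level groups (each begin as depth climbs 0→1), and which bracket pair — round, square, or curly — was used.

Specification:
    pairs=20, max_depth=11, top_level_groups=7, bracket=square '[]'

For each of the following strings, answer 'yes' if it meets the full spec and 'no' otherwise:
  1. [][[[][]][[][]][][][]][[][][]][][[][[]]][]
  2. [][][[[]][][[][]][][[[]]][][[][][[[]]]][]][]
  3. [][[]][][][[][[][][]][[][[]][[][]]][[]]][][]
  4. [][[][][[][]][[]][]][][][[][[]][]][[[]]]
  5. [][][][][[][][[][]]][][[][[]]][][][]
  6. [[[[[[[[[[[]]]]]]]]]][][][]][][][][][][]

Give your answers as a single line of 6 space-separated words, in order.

String 1 '[][[[][]][[][]][][][]][[][][]][][[][[]]][]': depth seq [1 0 1 2 3 2 3 2 1 2 3 2 3 2 1 2 1 2 1 2 1 0 1 2 1 2 1 2 1 0 1 0 1 2 1 2 3 2 1 0 1 0]
  -> pairs=21 depth=3 groups=6 -> no
String 2 '[][][[[]][][[][]][][[[]]][][[][][[[]]]][]][]': depth seq [1 0 1 0 1 2 3 2 1 2 1 2 3 2 3 2 1 2 1 2 3 4 3 2 1 2 1 2 3 2 3 2 3 4 5 4 3 2 1 2 1 0 1 0]
  -> pairs=22 depth=5 groups=4 -> no
String 3 '[][[]][][][[][[][][]][[][[]][[][]]][[]]][][]': depth seq [1 0 1 2 1 0 1 0 1 0 1 2 1 2 3 2 3 2 3 2 1 2 3 2 3 4 3 2 3 4 3 4 3 2 1 2 3 2 1 0 1 0 1 0]
  -> pairs=22 depth=4 groups=7 -> no
String 4 '[][[][][[][]][[]][]][][][[][[]][]][[[]]]': depth seq [1 0 1 2 1 2 1 2 3 2 3 2 1 2 3 2 1 2 1 0 1 0 1 0 1 2 1 2 3 2 1 2 1 0 1 2 3 2 1 0]
  -> pairs=20 depth=3 groups=6 -> no
String 5 '[][][][][[][][[][]]][][[][[]]][][][]': depth seq [1 0 1 0 1 0 1 0 1 2 1 2 1 2 3 2 3 2 1 0 1 0 1 2 1 2 3 2 1 0 1 0 1 0 1 0]
  -> pairs=18 depth=3 groups=10 -> no
String 6 '[[[[[[[[[[[]]]]]]]]]][][][]][][][][][][]': depth seq [1 2 3 4 5 6 7 8 9 10 11 10 9 8 7 6 5 4 3 2 1 2 1 2 1 2 1 0 1 0 1 0 1 0 1 0 1 0 1 0]
  -> pairs=20 depth=11 groups=7 -> yes

Answer: no no no no no yes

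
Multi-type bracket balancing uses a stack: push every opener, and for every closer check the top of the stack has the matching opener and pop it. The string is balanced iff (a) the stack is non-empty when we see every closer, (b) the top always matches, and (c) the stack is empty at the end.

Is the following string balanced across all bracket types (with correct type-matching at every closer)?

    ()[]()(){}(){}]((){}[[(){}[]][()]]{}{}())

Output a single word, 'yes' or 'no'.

pos 0: push '('; stack = (
pos 1: ')' matches '('; pop; stack = (empty)
pos 2: push '['; stack = [
pos 3: ']' matches '['; pop; stack = (empty)
pos 4: push '('; stack = (
pos 5: ')' matches '('; pop; stack = (empty)
pos 6: push '('; stack = (
pos 7: ')' matches '('; pop; stack = (empty)
pos 8: push '{'; stack = {
pos 9: '}' matches '{'; pop; stack = (empty)
pos 10: push '('; stack = (
pos 11: ')' matches '('; pop; stack = (empty)
pos 12: push '{'; stack = {
pos 13: '}' matches '{'; pop; stack = (empty)
pos 14: saw closer ']' but stack is empty → INVALID
Verdict: unmatched closer ']' at position 14 → no

Answer: no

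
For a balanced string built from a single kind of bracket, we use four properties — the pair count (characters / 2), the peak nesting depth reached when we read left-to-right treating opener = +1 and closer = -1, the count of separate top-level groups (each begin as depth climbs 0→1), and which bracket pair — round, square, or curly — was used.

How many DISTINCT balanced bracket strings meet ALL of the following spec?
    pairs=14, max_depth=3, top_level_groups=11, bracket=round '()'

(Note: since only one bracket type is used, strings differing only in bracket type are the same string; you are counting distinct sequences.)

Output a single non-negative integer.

Answer: 143

Derivation:
Spec: pairs=14 depth=3 groups=11
Count(depth <= 3) = 429
Count(depth <= 2) = 286
Count(depth == 3) = 429 - 286 = 143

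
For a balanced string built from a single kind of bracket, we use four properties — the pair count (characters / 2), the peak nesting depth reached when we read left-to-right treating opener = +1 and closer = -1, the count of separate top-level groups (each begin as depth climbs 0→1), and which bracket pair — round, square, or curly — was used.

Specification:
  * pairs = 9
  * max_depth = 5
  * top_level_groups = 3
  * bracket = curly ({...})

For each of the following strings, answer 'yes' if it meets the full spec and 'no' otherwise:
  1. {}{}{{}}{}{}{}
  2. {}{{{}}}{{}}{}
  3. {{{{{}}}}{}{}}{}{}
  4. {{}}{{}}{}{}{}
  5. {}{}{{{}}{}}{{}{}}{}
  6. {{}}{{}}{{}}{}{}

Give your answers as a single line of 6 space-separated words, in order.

Answer: no no yes no no no

Derivation:
String 1 '{}{}{{}}{}{}{}': depth seq [1 0 1 0 1 2 1 0 1 0 1 0 1 0]
  -> pairs=7 depth=2 groups=6 -> no
String 2 '{}{{{}}}{{}}{}': depth seq [1 0 1 2 3 2 1 0 1 2 1 0 1 0]
  -> pairs=7 depth=3 groups=4 -> no
String 3 '{{{{{}}}}{}{}}{}{}': depth seq [1 2 3 4 5 4 3 2 1 2 1 2 1 0 1 0 1 0]
  -> pairs=9 depth=5 groups=3 -> yes
String 4 '{{}}{{}}{}{}{}': depth seq [1 2 1 0 1 2 1 0 1 0 1 0 1 0]
  -> pairs=7 depth=2 groups=5 -> no
String 5 '{}{}{{{}}{}}{{}{}}{}': depth seq [1 0 1 0 1 2 3 2 1 2 1 0 1 2 1 2 1 0 1 0]
  -> pairs=10 depth=3 groups=5 -> no
String 6 '{{}}{{}}{{}}{}{}': depth seq [1 2 1 0 1 2 1 0 1 2 1 0 1 0 1 0]
  -> pairs=8 depth=2 groups=5 -> no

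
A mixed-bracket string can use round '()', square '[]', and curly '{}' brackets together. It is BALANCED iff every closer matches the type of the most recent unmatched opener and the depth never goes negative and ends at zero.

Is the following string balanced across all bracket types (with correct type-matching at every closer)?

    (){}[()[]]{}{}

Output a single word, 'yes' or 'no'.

pos 0: push '('; stack = (
pos 1: ')' matches '('; pop; stack = (empty)
pos 2: push '{'; stack = {
pos 3: '}' matches '{'; pop; stack = (empty)
pos 4: push '['; stack = [
pos 5: push '('; stack = [(
pos 6: ')' matches '('; pop; stack = [
pos 7: push '['; stack = [[
pos 8: ']' matches '['; pop; stack = [
pos 9: ']' matches '['; pop; stack = (empty)
pos 10: push '{'; stack = {
pos 11: '}' matches '{'; pop; stack = (empty)
pos 12: push '{'; stack = {
pos 13: '}' matches '{'; pop; stack = (empty)
end: stack empty → VALID
Verdict: properly nested → yes

Answer: yes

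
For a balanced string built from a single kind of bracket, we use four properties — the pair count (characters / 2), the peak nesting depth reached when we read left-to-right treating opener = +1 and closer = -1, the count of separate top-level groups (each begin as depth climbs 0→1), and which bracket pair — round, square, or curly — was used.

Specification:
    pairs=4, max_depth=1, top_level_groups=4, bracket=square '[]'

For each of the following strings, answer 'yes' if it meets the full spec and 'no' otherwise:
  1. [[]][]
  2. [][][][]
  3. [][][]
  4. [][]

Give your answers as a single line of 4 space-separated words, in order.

Answer: no yes no no

Derivation:
String 1 '[[]][]': depth seq [1 2 1 0 1 0]
  -> pairs=3 depth=2 groups=2 -> no
String 2 '[][][][]': depth seq [1 0 1 0 1 0 1 0]
  -> pairs=4 depth=1 groups=4 -> yes
String 3 '[][][]': depth seq [1 0 1 0 1 0]
  -> pairs=3 depth=1 groups=3 -> no
String 4 '[][]': depth seq [1 0 1 0]
  -> pairs=2 depth=1 groups=2 -> no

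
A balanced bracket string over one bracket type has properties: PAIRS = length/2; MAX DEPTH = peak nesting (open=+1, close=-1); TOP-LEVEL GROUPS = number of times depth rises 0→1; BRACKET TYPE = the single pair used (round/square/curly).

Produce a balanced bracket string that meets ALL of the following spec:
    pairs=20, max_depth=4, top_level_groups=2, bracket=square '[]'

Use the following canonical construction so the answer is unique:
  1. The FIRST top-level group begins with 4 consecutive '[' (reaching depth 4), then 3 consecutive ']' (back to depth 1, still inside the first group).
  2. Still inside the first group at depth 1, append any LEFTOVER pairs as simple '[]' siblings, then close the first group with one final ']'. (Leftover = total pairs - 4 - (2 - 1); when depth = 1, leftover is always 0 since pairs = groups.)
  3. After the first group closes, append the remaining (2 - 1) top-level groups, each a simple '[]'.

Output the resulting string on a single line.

Answer: [[[[]]][][][][][][][][][][][][][][][]][]

Derivation:
Spec: pairs=20 depth=4 groups=2
Leftover pairs = 20 - 4 - (2-1) = 15
First group: deep chain of depth 4 + 15 sibling pairs
Remaining 1 groups: simple '[]' each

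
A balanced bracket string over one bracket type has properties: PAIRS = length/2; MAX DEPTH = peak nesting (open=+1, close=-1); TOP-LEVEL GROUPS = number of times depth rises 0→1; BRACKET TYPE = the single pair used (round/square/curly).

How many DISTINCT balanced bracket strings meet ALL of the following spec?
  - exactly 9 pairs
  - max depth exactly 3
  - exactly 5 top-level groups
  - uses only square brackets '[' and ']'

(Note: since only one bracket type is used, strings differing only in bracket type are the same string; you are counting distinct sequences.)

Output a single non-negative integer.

Spec: pairs=9 depth=3 groups=5
Count(depth <= 3) = 225
Count(depth <= 2) = 70
Count(depth == 3) = 225 - 70 = 155

Answer: 155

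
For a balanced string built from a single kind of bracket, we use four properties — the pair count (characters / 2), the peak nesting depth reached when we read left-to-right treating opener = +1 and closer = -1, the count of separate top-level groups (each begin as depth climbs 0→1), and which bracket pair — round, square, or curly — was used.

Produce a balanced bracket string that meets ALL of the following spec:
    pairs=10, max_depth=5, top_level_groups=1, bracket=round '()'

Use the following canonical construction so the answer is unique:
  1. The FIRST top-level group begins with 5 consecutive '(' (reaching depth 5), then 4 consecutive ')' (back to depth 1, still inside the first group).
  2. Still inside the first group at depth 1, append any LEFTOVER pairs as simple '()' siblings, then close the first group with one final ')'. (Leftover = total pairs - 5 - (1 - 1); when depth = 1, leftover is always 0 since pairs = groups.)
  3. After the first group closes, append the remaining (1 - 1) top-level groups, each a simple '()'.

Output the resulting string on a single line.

Answer: ((((())))()()()()())

Derivation:
Spec: pairs=10 depth=5 groups=1
Leftover pairs = 10 - 5 - (1-1) = 5
First group: deep chain of depth 5 + 5 sibling pairs
Remaining 0 groups: simple '()' each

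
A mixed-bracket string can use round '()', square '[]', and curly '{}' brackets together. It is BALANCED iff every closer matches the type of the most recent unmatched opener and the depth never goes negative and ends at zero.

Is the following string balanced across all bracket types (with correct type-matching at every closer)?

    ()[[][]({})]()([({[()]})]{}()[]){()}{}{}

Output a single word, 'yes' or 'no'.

pos 0: push '('; stack = (
pos 1: ')' matches '('; pop; stack = (empty)
pos 2: push '['; stack = [
pos 3: push '['; stack = [[
pos 4: ']' matches '['; pop; stack = [
pos 5: push '['; stack = [[
pos 6: ']' matches '['; pop; stack = [
pos 7: push '('; stack = [(
pos 8: push '{'; stack = [({
pos 9: '}' matches '{'; pop; stack = [(
pos 10: ')' matches '('; pop; stack = [
pos 11: ']' matches '['; pop; stack = (empty)
pos 12: push '('; stack = (
pos 13: ')' matches '('; pop; stack = (empty)
pos 14: push '('; stack = (
pos 15: push '['; stack = ([
pos 16: push '('; stack = ([(
pos 17: push '{'; stack = ([({
pos 18: push '['; stack = ([({[
pos 19: push '('; stack = ([({[(
pos 20: ')' matches '('; pop; stack = ([({[
pos 21: ']' matches '['; pop; stack = ([({
pos 22: '}' matches '{'; pop; stack = ([(
pos 23: ')' matches '('; pop; stack = ([
pos 24: ']' matches '['; pop; stack = (
pos 25: push '{'; stack = ({
pos 26: '}' matches '{'; pop; stack = (
pos 27: push '('; stack = ((
pos 28: ')' matches '('; pop; stack = (
pos 29: push '['; stack = ([
pos 30: ']' matches '['; pop; stack = (
pos 31: ')' matches '('; pop; stack = (empty)
pos 32: push '{'; stack = {
pos 33: push '('; stack = {(
pos 34: ')' matches '('; pop; stack = {
pos 35: '}' matches '{'; pop; stack = (empty)
pos 36: push '{'; stack = {
pos 37: '}' matches '{'; pop; stack = (empty)
pos 38: push '{'; stack = {
pos 39: '}' matches '{'; pop; stack = (empty)
end: stack empty → VALID
Verdict: properly nested → yes

Answer: yes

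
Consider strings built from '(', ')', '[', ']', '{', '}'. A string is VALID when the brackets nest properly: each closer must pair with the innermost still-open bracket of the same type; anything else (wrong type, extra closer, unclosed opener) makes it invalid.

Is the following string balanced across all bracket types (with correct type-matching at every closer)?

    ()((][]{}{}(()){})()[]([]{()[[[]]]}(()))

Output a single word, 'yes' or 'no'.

Answer: no

Derivation:
pos 0: push '('; stack = (
pos 1: ')' matches '('; pop; stack = (empty)
pos 2: push '('; stack = (
pos 3: push '('; stack = ((
pos 4: saw closer ']' but top of stack is '(' (expected ')') → INVALID
Verdict: type mismatch at position 4: ']' closes '(' → no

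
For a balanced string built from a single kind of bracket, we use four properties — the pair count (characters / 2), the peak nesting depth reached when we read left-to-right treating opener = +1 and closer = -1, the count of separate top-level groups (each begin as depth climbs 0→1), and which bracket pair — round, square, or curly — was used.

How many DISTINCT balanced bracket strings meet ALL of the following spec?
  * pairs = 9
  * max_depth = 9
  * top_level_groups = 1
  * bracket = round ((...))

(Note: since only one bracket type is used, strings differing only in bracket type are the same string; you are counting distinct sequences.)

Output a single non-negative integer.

Answer: 1

Derivation:
Spec: pairs=9 depth=9 groups=1
Count(depth <= 9) = 1430
Count(depth <= 8) = 1429
Count(depth == 9) = 1430 - 1429 = 1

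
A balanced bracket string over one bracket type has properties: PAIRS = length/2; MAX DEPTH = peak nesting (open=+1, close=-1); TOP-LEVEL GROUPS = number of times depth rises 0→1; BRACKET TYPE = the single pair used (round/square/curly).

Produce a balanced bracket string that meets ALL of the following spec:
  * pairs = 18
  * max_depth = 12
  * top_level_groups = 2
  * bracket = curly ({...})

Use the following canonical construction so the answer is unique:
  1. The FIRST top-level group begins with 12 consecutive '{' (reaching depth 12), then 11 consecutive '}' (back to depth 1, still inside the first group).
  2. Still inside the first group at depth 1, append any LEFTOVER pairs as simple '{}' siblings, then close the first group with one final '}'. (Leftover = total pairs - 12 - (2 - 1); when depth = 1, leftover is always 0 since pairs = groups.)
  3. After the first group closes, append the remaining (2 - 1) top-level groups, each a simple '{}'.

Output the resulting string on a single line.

Spec: pairs=18 depth=12 groups=2
Leftover pairs = 18 - 12 - (2-1) = 5
First group: deep chain of depth 12 + 5 sibling pairs
Remaining 1 groups: simple '{}' each

Answer: {{{{{{{{{{{{}}}}}}}}}}}{}{}{}{}{}}{}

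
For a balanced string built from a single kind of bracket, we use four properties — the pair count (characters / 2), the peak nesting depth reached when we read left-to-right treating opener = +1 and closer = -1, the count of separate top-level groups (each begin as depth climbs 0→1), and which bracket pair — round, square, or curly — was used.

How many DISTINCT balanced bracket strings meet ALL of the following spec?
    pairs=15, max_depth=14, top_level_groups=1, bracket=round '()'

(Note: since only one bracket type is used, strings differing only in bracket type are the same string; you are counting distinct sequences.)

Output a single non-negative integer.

Spec: pairs=15 depth=14 groups=1
Count(depth <= 14) = 2674439
Count(depth <= 13) = 2674414
Count(depth == 14) = 2674439 - 2674414 = 25

Answer: 25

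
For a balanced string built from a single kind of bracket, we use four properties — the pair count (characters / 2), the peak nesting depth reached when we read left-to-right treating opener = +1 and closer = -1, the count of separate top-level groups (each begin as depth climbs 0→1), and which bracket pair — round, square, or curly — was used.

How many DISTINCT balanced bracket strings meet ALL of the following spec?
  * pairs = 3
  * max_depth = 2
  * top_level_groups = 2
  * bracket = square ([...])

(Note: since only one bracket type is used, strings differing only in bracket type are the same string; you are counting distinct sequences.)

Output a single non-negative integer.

Answer: 2

Derivation:
Spec: pairs=3 depth=2 groups=2
Count(depth <= 2) = 2
Count(depth <= 1) = 0
Count(depth == 2) = 2 - 0 = 2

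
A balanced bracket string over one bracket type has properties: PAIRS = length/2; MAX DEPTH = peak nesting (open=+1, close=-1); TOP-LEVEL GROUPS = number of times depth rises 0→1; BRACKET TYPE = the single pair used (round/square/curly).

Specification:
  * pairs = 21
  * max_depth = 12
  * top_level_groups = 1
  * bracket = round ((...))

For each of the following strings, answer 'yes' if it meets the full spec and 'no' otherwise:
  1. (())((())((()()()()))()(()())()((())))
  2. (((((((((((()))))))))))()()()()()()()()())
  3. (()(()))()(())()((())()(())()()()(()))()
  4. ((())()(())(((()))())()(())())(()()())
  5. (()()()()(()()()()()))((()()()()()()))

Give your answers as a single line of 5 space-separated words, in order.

Answer: no yes no no no

Derivation:
String 1 '(())((())((()()()()))()(()())()((())))': depth seq [1 2 1 0 1 2 3 2 1 2 3 4 3 4 3 4 3 4 3 2 1 2 1 2 3 2 3 2 1 2 1 2 3 4 3 2 1 0]
  -> pairs=19 depth=4 groups=2 -> no
String 2 '(((((((((((()))))))))))()()()()()()()()())': depth seq [1 2 3 4 5 6 7 8 9 10 11 12 11 10 9 8 7 6 5 4 3 2 1 2 1 2 1 2 1 2 1 2 1 2 1 2 1 2 1 2 1 0]
  -> pairs=21 depth=12 groups=1 -> yes
String 3 '(()(()))()(())()((())()(())()()()(()))()': depth seq [1 2 1 2 3 2 1 0 1 0 1 2 1 0 1 0 1 2 3 2 1 2 1 2 3 2 1 2 1 2 1 2 1 2 3 2 1 0 1 0]
  -> pairs=20 depth=3 groups=6 -> no
String 4 '((())()(())(((()))())()(())())(()()())': depth seq [1 2 3 2 1 2 1 2 3 2 1 2 3 4 5 4 3 2 3 2 1 2 1 2 3 2 1 2 1 0 1 2 1 2 1 2 1 0]
  -> pairs=19 depth=5 groups=2 -> no
String 5 '(()()()()(()()()()()))((()()()()()()))': depth seq [1 2 1 2 1 2 1 2 1 2 3 2 3 2 3 2 3 2 3 2 1 0 1 2 3 2 3 2 3 2 3 2 3 2 3 2 1 0]
  -> pairs=19 depth=3 groups=2 -> no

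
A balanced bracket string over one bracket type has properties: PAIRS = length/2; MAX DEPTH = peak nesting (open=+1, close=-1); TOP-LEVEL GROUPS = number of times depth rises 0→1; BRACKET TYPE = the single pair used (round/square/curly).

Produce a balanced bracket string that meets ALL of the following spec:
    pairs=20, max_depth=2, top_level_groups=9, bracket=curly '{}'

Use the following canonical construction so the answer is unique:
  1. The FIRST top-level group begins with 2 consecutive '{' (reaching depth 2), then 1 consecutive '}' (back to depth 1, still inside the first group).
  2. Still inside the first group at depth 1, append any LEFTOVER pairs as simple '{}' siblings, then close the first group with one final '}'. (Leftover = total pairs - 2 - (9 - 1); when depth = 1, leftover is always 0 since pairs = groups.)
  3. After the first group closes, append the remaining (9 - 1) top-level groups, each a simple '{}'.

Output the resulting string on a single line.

Answer: {{}{}{}{}{}{}{}{}{}{}{}}{}{}{}{}{}{}{}{}

Derivation:
Spec: pairs=20 depth=2 groups=9
Leftover pairs = 20 - 2 - (9-1) = 10
First group: deep chain of depth 2 + 10 sibling pairs
Remaining 8 groups: simple '{}' each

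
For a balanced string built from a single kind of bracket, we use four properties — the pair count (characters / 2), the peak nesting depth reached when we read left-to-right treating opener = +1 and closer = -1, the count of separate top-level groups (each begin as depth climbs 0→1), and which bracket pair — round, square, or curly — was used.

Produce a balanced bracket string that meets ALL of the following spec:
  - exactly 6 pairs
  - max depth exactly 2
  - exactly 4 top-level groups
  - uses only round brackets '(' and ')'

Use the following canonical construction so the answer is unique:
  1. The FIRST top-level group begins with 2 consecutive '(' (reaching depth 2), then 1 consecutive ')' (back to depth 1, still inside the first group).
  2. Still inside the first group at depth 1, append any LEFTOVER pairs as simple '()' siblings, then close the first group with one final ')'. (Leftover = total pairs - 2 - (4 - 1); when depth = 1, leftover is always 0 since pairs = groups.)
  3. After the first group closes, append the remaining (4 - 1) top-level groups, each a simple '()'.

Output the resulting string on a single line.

Spec: pairs=6 depth=2 groups=4
Leftover pairs = 6 - 2 - (4-1) = 1
First group: deep chain of depth 2 + 1 sibling pairs
Remaining 3 groups: simple '()' each

Answer: (()())()()()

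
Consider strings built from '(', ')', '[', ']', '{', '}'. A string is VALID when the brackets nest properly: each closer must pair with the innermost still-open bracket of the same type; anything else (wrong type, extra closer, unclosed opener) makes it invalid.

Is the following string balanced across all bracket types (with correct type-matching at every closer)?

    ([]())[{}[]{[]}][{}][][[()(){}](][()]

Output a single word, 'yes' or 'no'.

pos 0: push '('; stack = (
pos 1: push '['; stack = ([
pos 2: ']' matches '['; pop; stack = (
pos 3: push '('; stack = ((
pos 4: ')' matches '('; pop; stack = (
pos 5: ')' matches '('; pop; stack = (empty)
pos 6: push '['; stack = [
pos 7: push '{'; stack = [{
pos 8: '}' matches '{'; pop; stack = [
pos 9: push '['; stack = [[
pos 10: ']' matches '['; pop; stack = [
pos 11: push '{'; stack = [{
pos 12: push '['; stack = [{[
pos 13: ']' matches '['; pop; stack = [{
pos 14: '}' matches '{'; pop; stack = [
pos 15: ']' matches '['; pop; stack = (empty)
pos 16: push '['; stack = [
pos 17: push '{'; stack = [{
pos 18: '}' matches '{'; pop; stack = [
pos 19: ']' matches '['; pop; stack = (empty)
pos 20: push '['; stack = [
pos 21: ']' matches '['; pop; stack = (empty)
pos 22: push '['; stack = [
pos 23: push '['; stack = [[
pos 24: push '('; stack = [[(
pos 25: ')' matches '('; pop; stack = [[
pos 26: push '('; stack = [[(
pos 27: ')' matches '('; pop; stack = [[
pos 28: push '{'; stack = [[{
pos 29: '}' matches '{'; pop; stack = [[
pos 30: ']' matches '['; pop; stack = [
pos 31: push '('; stack = [(
pos 32: saw closer ']' but top of stack is '(' (expected ')') → INVALID
Verdict: type mismatch at position 32: ']' closes '(' → no

Answer: no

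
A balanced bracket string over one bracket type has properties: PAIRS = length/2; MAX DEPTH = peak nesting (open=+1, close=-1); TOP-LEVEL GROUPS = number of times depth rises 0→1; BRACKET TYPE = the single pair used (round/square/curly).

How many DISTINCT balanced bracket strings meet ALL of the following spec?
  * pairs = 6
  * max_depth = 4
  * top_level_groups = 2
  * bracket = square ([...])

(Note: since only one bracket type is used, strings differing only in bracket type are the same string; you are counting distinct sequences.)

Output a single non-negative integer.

Answer: 12

Derivation:
Spec: pairs=6 depth=4 groups=2
Count(depth <= 4) = 40
Count(depth <= 3) = 28
Count(depth == 4) = 40 - 28 = 12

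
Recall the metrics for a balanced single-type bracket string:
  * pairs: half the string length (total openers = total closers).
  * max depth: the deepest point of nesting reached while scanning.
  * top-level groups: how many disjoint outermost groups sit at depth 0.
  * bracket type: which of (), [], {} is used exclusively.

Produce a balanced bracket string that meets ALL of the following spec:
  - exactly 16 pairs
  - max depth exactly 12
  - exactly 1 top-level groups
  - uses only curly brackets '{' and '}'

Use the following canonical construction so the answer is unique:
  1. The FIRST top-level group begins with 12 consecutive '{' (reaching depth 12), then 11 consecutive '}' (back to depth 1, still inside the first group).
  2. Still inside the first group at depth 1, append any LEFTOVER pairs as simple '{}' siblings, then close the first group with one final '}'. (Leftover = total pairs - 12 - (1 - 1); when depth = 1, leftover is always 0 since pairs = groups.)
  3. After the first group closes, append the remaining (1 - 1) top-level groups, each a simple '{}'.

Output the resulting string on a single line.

Answer: {{{{{{{{{{{{}}}}}}}}}}}{}{}{}{}}

Derivation:
Spec: pairs=16 depth=12 groups=1
Leftover pairs = 16 - 12 - (1-1) = 4
First group: deep chain of depth 12 + 4 sibling pairs
Remaining 0 groups: simple '{}' each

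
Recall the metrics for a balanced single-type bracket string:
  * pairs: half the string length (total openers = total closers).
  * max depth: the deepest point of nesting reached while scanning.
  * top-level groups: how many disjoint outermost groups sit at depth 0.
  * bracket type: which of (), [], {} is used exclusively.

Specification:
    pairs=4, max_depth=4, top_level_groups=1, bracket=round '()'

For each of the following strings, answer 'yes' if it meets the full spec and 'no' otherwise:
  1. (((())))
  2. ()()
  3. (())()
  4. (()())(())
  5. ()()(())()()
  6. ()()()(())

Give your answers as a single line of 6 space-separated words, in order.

Answer: yes no no no no no

Derivation:
String 1 '(((())))': depth seq [1 2 3 4 3 2 1 0]
  -> pairs=4 depth=4 groups=1 -> yes
String 2 '()()': depth seq [1 0 1 0]
  -> pairs=2 depth=1 groups=2 -> no
String 3 '(())()': depth seq [1 2 1 0 1 0]
  -> pairs=3 depth=2 groups=2 -> no
String 4 '(()())(())': depth seq [1 2 1 2 1 0 1 2 1 0]
  -> pairs=5 depth=2 groups=2 -> no
String 5 '()()(())()()': depth seq [1 0 1 0 1 2 1 0 1 0 1 0]
  -> pairs=6 depth=2 groups=5 -> no
String 6 '()()()(())': depth seq [1 0 1 0 1 0 1 2 1 0]
  -> pairs=5 depth=2 groups=4 -> no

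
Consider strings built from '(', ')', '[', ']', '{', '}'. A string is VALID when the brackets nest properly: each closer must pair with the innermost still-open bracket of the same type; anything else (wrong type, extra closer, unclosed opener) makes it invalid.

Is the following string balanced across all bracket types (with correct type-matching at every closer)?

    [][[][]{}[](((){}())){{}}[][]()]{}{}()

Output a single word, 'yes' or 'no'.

pos 0: push '['; stack = [
pos 1: ']' matches '['; pop; stack = (empty)
pos 2: push '['; stack = [
pos 3: push '['; stack = [[
pos 4: ']' matches '['; pop; stack = [
pos 5: push '['; stack = [[
pos 6: ']' matches '['; pop; stack = [
pos 7: push '{'; stack = [{
pos 8: '}' matches '{'; pop; stack = [
pos 9: push '['; stack = [[
pos 10: ']' matches '['; pop; stack = [
pos 11: push '('; stack = [(
pos 12: push '('; stack = [((
pos 13: push '('; stack = [(((
pos 14: ')' matches '('; pop; stack = [((
pos 15: push '{'; stack = [(({
pos 16: '}' matches '{'; pop; stack = [((
pos 17: push '('; stack = [(((
pos 18: ')' matches '('; pop; stack = [((
pos 19: ')' matches '('; pop; stack = [(
pos 20: ')' matches '('; pop; stack = [
pos 21: push '{'; stack = [{
pos 22: push '{'; stack = [{{
pos 23: '}' matches '{'; pop; stack = [{
pos 24: '}' matches '{'; pop; stack = [
pos 25: push '['; stack = [[
pos 26: ']' matches '['; pop; stack = [
pos 27: push '['; stack = [[
pos 28: ']' matches '['; pop; stack = [
pos 29: push '('; stack = [(
pos 30: ')' matches '('; pop; stack = [
pos 31: ']' matches '['; pop; stack = (empty)
pos 32: push '{'; stack = {
pos 33: '}' matches '{'; pop; stack = (empty)
pos 34: push '{'; stack = {
pos 35: '}' matches '{'; pop; stack = (empty)
pos 36: push '('; stack = (
pos 37: ')' matches '('; pop; stack = (empty)
end: stack empty → VALID
Verdict: properly nested → yes

Answer: yes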